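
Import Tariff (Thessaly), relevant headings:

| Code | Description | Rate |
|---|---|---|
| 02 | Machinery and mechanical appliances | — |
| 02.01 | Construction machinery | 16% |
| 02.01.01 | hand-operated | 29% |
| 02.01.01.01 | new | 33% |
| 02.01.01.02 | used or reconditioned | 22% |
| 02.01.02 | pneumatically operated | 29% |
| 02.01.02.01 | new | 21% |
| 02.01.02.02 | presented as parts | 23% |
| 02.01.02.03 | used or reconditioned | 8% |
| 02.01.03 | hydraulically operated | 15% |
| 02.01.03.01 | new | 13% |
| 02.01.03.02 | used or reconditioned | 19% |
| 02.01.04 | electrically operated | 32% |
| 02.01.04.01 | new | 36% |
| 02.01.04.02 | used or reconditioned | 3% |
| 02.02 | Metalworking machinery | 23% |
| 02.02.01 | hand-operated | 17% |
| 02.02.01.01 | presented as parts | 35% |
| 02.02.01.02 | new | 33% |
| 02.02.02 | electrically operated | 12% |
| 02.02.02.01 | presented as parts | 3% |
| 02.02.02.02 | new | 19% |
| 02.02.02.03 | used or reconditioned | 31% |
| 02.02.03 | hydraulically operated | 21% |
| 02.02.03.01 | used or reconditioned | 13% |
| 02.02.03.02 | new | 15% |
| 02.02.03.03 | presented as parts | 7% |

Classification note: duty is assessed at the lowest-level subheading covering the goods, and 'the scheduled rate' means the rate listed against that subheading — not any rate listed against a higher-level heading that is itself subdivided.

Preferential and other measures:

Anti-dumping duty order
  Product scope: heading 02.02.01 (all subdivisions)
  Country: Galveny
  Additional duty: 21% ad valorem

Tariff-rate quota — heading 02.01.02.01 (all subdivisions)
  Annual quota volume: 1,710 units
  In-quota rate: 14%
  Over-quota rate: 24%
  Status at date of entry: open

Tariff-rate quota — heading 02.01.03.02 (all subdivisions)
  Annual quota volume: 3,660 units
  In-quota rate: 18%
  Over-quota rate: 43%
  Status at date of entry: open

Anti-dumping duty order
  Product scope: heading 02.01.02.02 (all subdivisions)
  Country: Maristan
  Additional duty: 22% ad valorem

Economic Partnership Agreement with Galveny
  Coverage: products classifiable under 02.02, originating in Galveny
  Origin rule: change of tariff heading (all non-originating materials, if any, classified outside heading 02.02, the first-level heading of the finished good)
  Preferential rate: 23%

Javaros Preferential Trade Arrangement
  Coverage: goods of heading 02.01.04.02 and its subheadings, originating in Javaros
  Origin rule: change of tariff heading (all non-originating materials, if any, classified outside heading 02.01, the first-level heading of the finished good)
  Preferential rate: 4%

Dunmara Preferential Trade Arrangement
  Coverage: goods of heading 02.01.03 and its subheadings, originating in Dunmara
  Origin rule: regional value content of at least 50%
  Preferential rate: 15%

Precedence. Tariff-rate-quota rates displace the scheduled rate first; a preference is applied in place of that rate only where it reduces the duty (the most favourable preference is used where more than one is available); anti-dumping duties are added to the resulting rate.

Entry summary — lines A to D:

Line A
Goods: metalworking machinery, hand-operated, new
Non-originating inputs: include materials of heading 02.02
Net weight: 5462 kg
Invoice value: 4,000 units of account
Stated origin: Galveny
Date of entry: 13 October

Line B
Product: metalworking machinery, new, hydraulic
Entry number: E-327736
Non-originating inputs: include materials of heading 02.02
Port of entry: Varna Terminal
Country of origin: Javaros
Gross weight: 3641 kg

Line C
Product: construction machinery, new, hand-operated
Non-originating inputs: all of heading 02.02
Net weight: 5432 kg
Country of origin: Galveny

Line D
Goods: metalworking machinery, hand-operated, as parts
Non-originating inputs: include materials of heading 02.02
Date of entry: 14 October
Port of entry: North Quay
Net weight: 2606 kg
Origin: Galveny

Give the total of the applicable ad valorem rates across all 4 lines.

158%

Line A: metalworking → 02.02; hand-operated → 02.02.01; new → 02.02.01.02. Scheduled 33%. Galveny agreement on 02.02: CTH not met; anti-dumping (Galveny, 02.02.01): +21%; total 33% + 21% = 54%. → 54%.
Line B: metalworking → 02.02; hydraulic → 02.02.03; new → 02.02.03.02. Scheduled 15%. Javaros agreement on 02.01.04.02: 02.02.03.02 not covered. → 15%.
Line C: construction → 02.01; hand-operated → 02.01.01; new → 02.01.01.01. Scheduled 33%. Galveny agreement on 02.02: 02.01.01.01 not covered. → 33%.
Line D: metalworking → 02.02; hand-operated → 02.02.01; as parts → 02.02.01.01. Scheduled 35%. Galveny agreement on 02.02: CTH not met; anti-dumping (Galveny, 02.02.01): +21%; total 35% + 21% = 56%. → 56%.
Sum: 54% + 15% + 33% + 56% = 158%.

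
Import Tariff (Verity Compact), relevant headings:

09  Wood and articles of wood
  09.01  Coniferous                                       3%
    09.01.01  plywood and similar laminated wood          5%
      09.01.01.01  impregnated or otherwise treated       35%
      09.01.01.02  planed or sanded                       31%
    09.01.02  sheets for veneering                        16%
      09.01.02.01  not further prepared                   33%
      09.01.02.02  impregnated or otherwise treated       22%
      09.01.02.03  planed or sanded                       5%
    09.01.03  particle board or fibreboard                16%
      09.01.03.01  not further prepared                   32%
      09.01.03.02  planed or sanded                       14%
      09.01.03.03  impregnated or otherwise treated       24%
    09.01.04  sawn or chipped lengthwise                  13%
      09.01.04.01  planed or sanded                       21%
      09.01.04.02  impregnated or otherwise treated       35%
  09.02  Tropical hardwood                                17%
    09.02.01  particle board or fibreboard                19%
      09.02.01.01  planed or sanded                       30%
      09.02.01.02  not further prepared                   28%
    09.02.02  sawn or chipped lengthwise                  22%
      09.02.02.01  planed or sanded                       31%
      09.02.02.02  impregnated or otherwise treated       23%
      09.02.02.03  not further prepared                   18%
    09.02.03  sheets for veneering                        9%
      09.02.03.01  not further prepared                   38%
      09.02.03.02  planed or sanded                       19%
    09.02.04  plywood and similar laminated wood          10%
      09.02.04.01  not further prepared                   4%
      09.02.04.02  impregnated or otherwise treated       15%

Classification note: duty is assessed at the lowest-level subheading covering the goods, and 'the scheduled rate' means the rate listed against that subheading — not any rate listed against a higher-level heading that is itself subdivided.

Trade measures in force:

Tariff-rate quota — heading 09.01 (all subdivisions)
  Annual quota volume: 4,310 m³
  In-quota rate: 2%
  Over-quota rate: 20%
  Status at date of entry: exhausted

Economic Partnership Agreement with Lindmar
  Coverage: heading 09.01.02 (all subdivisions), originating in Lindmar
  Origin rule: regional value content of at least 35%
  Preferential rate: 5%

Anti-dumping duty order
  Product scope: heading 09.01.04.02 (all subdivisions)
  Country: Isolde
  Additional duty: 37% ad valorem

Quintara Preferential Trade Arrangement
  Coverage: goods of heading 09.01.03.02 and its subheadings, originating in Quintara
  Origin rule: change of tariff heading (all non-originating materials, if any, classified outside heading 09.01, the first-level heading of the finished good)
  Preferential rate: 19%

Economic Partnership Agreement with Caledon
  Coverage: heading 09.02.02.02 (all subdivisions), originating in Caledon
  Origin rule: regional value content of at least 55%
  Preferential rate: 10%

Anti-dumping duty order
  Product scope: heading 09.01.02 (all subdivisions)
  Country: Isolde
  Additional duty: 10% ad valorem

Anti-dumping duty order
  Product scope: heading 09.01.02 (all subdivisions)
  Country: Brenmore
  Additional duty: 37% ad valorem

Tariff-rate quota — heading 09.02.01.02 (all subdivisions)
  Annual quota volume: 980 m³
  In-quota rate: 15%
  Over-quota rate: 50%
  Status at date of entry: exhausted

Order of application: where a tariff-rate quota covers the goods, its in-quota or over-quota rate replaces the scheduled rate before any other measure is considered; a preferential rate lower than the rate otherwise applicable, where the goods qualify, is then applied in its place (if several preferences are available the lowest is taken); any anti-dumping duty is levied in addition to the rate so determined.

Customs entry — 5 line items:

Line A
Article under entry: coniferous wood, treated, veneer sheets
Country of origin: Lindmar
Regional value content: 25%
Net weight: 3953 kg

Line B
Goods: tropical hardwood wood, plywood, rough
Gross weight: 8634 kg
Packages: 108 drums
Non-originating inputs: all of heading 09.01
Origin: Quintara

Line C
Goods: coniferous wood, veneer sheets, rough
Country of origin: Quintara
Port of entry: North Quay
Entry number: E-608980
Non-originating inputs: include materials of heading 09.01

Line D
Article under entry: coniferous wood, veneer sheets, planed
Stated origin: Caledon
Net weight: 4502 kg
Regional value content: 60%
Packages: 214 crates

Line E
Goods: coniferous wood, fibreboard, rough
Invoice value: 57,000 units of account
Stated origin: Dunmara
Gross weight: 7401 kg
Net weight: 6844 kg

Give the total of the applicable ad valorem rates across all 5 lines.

Line A: coniferous → 09.01; veneer sheets → 09.01.02; treated → 09.01.02.02. Scheduled 22%. quota on 09.01 exhausted → over-quota 20%; Lindmar agreement on 09.01.02: RVC < 35%. → 20%.
Line B: tropical hardwood → 09.02; plywood → 09.02.04; rough → 09.02.04.01. Scheduled 4%. Quintara agreement on 09.01.03.02: 09.02.04.01 not covered. → 4%.
Line C: coniferous → 09.01; veneer sheets → 09.01.02; rough → 09.01.02.01. Scheduled 33%. quota on 09.01 exhausted → over-quota 20%; Quintara agreement on 09.01.03.02: 09.01.02.01 not covered. → 20%.
Line D: coniferous → 09.01; veneer sheets → 09.01.02; planed → 09.01.02.03. Scheduled 5%. quota on 09.01 exhausted → over-quota 20%; Caledon agreement on 09.02.02.02: 09.01.02.03 not covered. → 20%.
Line E: coniferous → 09.01; fibreboard → 09.01.03; rough → 09.01.03.01. Scheduled 32%. quota on 09.01 exhausted → over-quota 20%. → 20%.
Sum: 20% + 4% + 20% + 20% + 20% = 84%.

84%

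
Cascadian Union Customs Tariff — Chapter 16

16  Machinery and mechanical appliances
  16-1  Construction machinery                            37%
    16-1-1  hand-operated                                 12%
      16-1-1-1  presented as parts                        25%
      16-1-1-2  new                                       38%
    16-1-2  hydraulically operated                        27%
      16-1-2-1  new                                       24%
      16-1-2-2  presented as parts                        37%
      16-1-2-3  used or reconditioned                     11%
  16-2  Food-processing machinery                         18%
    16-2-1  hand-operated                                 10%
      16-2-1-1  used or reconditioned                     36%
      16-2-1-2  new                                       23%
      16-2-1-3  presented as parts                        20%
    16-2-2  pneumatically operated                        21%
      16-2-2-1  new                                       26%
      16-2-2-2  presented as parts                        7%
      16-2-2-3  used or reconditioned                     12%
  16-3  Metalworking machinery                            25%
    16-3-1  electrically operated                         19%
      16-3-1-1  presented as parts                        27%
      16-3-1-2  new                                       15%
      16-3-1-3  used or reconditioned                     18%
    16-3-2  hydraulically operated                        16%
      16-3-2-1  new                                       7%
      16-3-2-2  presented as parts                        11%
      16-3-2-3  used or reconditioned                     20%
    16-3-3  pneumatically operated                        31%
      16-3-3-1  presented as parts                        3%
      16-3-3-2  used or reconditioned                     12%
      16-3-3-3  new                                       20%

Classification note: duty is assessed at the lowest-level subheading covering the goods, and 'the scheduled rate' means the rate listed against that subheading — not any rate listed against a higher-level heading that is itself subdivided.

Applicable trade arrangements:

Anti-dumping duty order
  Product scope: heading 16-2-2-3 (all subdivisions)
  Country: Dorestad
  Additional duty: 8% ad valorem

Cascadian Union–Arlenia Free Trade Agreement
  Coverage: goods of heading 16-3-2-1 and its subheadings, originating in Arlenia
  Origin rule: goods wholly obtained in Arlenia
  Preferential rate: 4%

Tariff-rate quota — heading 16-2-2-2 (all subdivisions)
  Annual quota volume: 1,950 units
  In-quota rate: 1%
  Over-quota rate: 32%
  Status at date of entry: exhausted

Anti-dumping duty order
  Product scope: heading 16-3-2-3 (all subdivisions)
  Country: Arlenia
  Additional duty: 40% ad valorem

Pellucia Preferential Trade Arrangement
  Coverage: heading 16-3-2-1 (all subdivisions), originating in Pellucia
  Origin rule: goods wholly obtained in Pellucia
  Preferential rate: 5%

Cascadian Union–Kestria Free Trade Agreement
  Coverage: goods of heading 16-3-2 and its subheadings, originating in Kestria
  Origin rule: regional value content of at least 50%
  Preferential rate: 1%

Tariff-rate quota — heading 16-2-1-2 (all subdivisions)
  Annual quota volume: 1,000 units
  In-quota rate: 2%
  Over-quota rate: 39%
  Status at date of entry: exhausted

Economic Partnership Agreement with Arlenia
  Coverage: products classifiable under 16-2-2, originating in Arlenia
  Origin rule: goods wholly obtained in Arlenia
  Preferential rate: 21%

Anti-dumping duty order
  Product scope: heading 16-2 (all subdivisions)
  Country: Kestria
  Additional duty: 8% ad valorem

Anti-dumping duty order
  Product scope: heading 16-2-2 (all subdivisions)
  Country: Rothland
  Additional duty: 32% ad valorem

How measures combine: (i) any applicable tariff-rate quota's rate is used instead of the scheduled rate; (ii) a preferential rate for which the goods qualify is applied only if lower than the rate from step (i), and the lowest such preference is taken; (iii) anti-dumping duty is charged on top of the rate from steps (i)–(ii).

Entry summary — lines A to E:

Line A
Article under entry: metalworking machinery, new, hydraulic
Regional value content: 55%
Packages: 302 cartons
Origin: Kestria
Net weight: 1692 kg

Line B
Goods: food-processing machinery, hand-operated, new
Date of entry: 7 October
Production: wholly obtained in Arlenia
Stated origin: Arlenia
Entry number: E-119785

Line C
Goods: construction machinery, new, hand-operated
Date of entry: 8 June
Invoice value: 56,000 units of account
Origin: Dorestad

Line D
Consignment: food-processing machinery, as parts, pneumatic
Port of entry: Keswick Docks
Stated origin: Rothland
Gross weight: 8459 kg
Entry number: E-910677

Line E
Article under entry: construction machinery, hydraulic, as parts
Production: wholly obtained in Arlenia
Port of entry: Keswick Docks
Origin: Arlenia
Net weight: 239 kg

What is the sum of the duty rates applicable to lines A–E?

179%

Line A: metalworking → 16-3; hydraulic → 16-3-2; new → 16-3-2-1. Scheduled 7%. Kestria agreement on 16-3-2: RVC ≥ 50% → 1% available; preferential 1%. → 1%.
Line B: food-processing → 16-2; hand-operated → 16-2-1; new → 16-2-1-2. Scheduled 23%. quota on 16-2-1-2 exhausted → over-quota 39%; Arlenia agreement on 16-3-2-1: 16-2-1-2 not covered; Arlenia agreement on 16-2-2: 16-2-1-2 not covered. → 39%.
Line C: construction → 16-1; hand-operated → 16-1-1; new → 16-1-1-2. Scheduled 38%. No special measure applies. → 38%.
Line D: food-processing → 16-2; pneumatic → 16-2-2; as parts → 16-2-2-2. Scheduled 7%. quota on 16-2-2-2 exhausted → over-quota 32%; anti-dumping (Rothland, 16-2-2): +32%; total 32% + 32% = 64%. → 64%.
Line E: construction → 16-1; hydraulic → 16-1-2; as parts → 16-1-2-2. Scheduled 37%. Arlenia agreement on 16-3-2-1: 16-1-2-2 not covered; Arlenia agreement on 16-2-2: 16-1-2-2 not covered. → 37%.
Sum: 1% + 39% + 38% + 64% + 37% = 179%.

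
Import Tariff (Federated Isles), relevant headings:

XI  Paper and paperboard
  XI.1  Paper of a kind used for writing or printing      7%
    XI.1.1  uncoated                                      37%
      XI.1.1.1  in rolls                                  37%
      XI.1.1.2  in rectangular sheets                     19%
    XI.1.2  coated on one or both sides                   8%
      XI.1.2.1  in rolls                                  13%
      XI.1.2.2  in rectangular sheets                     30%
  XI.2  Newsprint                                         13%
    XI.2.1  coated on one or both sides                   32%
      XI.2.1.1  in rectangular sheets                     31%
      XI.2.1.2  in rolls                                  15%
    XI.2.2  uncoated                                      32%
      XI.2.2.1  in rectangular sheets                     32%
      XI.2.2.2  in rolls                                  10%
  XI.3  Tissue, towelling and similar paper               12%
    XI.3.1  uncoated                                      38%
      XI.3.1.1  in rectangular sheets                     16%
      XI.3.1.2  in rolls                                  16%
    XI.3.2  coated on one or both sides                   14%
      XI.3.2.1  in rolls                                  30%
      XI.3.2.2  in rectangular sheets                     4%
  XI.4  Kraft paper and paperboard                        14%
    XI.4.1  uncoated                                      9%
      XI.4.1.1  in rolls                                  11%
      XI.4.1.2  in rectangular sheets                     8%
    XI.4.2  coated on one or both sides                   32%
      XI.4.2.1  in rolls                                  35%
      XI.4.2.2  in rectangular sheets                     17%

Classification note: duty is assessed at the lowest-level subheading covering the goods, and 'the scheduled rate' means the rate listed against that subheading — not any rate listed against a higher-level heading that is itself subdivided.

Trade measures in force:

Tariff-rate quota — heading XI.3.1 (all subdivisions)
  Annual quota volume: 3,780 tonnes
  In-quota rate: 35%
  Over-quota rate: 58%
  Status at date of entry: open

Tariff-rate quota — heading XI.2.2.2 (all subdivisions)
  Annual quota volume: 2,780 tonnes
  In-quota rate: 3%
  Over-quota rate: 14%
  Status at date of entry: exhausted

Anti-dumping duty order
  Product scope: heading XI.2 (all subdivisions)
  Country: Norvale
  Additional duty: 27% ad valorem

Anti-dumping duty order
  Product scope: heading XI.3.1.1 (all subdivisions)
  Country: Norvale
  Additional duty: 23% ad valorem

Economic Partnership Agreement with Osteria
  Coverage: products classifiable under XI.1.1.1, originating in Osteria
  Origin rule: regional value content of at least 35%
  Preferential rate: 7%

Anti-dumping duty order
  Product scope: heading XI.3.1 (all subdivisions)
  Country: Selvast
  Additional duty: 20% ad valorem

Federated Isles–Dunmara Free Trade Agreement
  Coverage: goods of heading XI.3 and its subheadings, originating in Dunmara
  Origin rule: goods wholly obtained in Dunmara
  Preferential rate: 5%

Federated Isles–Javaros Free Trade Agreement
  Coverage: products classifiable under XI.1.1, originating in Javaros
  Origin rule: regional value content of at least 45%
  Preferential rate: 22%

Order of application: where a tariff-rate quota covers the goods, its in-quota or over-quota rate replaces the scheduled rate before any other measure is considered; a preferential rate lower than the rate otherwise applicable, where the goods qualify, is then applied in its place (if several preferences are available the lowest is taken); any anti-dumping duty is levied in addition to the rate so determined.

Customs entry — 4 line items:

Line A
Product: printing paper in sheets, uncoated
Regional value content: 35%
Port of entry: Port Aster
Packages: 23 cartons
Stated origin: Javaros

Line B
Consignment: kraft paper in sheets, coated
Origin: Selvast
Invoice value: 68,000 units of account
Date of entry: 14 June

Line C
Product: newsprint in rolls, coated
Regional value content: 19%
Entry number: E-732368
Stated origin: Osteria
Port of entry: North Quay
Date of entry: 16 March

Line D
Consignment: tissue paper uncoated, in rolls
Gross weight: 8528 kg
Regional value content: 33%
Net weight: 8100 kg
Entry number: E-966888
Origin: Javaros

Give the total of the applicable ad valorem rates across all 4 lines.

Line A: printing paper → XI.1; uncoated → XI.1.1; in sheets → XI.1.1.2. Scheduled 19%. Javaros agreement on XI.1.1: RVC < 45%. → 19%.
Line B: kraft paper → XI.4; coated → XI.4.2; in sheets → XI.4.2.2. Scheduled 17%. No special measure applies. → 17%.
Line C: newsprint → XI.2; coated → XI.2.1; in rolls → XI.2.1.2. Scheduled 15%. Osteria agreement on XI.1.1.1: XI.2.1.2 not covered. → 15%.
Line D: tissue paper → XI.3; uncoated → XI.3.1; in rolls → XI.3.1.2. Scheduled 16%. quota on XI.3.1 open → in-quota 35%; Javaros agreement on XI.1.1: XI.3.1.2 not covered. → 35%.
Sum: 19% + 17% + 15% + 35% = 86%.

86%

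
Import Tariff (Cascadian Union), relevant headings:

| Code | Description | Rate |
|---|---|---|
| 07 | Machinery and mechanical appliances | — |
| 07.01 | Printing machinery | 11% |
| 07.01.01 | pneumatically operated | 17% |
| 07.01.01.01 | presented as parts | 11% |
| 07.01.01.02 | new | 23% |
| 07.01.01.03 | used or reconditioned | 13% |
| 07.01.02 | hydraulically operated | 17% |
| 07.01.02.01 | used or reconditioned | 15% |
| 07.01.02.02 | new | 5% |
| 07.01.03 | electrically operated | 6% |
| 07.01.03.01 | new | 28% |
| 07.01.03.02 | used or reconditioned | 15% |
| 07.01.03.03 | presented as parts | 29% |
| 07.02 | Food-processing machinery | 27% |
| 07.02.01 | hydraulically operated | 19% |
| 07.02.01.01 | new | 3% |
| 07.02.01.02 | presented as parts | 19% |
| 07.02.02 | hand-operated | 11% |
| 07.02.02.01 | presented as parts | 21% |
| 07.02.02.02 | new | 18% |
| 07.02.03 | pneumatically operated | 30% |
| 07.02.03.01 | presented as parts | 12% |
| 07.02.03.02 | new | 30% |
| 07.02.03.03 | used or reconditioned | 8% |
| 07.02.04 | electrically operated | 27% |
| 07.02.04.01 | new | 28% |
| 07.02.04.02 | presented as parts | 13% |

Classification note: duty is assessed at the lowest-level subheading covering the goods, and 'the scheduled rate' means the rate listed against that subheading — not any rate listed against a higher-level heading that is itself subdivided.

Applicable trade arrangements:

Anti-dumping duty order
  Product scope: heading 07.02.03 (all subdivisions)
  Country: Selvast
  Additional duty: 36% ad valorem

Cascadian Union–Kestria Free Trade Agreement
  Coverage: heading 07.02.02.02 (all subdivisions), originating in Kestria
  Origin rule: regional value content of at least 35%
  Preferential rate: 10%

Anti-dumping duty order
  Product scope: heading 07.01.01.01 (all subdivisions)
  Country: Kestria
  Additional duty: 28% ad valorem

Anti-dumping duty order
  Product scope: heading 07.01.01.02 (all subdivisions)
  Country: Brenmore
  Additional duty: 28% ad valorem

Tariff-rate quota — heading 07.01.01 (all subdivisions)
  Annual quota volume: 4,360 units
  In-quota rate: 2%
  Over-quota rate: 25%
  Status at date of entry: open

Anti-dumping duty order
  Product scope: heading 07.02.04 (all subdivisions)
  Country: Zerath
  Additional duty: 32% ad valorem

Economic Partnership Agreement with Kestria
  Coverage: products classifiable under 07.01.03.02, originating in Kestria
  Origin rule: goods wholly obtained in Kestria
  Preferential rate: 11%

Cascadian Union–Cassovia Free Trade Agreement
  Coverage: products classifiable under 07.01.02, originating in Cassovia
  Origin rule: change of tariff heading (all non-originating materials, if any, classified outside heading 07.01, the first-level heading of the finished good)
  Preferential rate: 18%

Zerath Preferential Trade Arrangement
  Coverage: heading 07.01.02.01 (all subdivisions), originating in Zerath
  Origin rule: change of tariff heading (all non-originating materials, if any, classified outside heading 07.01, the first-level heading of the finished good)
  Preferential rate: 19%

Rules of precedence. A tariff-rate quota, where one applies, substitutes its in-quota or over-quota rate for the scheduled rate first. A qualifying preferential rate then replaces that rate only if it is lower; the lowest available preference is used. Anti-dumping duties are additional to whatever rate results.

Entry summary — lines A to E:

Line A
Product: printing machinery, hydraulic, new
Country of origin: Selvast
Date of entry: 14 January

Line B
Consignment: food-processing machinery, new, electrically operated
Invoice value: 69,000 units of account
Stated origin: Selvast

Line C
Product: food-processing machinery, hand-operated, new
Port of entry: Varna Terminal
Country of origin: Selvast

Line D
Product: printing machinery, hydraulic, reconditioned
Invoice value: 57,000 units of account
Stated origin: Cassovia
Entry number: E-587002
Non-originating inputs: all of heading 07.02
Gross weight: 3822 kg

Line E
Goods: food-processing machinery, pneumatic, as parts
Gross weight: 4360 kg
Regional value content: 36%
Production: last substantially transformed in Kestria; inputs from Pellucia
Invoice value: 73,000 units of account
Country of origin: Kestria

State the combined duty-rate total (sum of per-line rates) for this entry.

Line A: printing → 07.01; hydraulic → 07.01.02; new → 07.01.02.02. Scheduled 5%. No special measure applies. → 5%.
Line B: food-processing → 07.02; electrically operated → 07.02.04; new → 07.02.04.01. Scheduled 28%. No special measure applies. → 28%.
Line C: food-processing → 07.02; hand-operated → 07.02.02; new → 07.02.02.02. Scheduled 18%. No special measure applies. → 18%.
Line D: printing → 07.01; hydraulic → 07.01.02; reconditioned → 07.01.02.01. Scheduled 15%. Cassovia agreement on 07.01.02: CTH met → 18% available; preference 18% not lower than 15% → no reduction. → 15%.
Line E: food-processing → 07.02; pneumatic → 07.02.03; as parts → 07.02.03.01. Scheduled 12%. Kestria agreement on 07.02.02.02: 07.02.03.01 not covered; Kestria agreement on 07.01.03.02: 07.02.03.01 not covered. → 12%.
Sum: 5% + 28% + 18% + 15% + 12% = 78%.

78%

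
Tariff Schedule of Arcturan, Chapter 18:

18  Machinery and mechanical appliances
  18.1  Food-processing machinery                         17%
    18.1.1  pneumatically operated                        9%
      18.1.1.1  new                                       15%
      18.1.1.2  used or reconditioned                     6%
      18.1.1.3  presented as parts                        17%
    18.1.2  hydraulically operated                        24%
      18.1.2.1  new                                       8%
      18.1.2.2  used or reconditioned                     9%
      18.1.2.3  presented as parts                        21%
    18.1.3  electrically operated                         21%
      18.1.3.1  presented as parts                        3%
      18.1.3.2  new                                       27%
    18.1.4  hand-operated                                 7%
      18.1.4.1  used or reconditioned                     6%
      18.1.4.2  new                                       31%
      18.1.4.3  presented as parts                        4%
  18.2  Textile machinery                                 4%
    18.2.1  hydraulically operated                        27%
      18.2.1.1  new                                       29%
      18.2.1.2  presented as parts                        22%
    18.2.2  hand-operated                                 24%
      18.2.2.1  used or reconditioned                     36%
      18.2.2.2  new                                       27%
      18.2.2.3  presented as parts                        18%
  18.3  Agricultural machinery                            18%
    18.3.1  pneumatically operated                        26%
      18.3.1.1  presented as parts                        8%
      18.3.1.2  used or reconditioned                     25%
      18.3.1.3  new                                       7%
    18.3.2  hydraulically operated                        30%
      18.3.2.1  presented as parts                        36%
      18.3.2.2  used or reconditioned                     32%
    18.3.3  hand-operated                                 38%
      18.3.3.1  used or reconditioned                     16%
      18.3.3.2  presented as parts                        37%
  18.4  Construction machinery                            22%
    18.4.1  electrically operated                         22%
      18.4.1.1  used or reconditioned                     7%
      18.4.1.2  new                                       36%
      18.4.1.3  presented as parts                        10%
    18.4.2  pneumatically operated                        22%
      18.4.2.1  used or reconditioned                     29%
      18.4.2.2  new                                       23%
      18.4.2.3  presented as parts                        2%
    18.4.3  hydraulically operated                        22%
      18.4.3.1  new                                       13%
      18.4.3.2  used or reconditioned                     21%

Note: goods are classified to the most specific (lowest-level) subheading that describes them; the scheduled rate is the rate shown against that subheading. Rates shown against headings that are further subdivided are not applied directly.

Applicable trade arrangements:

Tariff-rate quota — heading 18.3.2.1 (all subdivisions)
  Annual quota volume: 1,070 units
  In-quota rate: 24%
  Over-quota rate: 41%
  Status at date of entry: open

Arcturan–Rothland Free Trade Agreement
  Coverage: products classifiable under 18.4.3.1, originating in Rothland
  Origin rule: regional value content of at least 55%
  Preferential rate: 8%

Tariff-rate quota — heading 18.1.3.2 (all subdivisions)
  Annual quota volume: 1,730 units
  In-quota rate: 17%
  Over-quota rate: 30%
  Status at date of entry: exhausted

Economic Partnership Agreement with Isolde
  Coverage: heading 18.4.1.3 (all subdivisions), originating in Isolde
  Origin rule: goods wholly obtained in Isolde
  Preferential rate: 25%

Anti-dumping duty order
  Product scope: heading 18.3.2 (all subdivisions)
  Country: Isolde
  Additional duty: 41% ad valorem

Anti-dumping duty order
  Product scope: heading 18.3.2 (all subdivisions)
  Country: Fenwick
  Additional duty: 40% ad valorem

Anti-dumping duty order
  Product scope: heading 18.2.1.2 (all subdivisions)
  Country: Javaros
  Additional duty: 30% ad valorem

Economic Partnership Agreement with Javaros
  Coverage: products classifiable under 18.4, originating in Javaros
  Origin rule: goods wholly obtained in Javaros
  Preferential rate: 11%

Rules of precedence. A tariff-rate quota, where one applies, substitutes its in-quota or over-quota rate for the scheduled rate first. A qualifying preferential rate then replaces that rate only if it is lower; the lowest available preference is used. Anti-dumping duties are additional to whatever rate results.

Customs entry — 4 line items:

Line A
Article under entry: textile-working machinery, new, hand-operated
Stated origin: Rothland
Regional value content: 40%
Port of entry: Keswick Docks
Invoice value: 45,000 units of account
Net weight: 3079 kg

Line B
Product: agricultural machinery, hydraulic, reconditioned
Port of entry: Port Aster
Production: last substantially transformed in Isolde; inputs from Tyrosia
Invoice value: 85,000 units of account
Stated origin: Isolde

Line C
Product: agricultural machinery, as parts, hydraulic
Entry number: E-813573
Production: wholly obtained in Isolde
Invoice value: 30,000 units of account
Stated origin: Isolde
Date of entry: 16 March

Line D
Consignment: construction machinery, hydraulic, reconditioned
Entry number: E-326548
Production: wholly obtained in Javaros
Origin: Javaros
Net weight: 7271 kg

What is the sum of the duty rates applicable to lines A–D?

Line A: textile-working → 18.2; hand-operated → 18.2.2; new → 18.2.2.2. Scheduled 27%. Rothland agreement on 18.4.3.1: 18.2.2.2 not covered. → 27%.
Line B: agricultural → 18.3; hydraulic → 18.3.2; reconditioned → 18.3.2.2. Scheduled 32%. Isolde agreement on 18.4.1.3: 18.3.2.2 not covered; anti-dumping (Isolde, 18.3.2): +41%; total 32% + 41% = 73%. → 73%.
Line C: agricultural → 18.3; hydraulic → 18.3.2; as parts → 18.3.2.1. Scheduled 36%. quota on 18.3.2.1 open → in-quota 24%; Isolde agreement on 18.4.1.3: 18.3.2.1 not covered; anti-dumping (Isolde, 18.3.2): +41%; total 24% + 41% = 65%. → 65%.
Line D: construction → 18.4; hydraulic → 18.4.3; reconditioned → 18.4.3.2. Scheduled 21%. Javaros agreement on 18.4: wholly obtained → 11% available; preferential 11%. → 11%.
Sum: 27% + 73% + 65% + 11% = 176%.

176%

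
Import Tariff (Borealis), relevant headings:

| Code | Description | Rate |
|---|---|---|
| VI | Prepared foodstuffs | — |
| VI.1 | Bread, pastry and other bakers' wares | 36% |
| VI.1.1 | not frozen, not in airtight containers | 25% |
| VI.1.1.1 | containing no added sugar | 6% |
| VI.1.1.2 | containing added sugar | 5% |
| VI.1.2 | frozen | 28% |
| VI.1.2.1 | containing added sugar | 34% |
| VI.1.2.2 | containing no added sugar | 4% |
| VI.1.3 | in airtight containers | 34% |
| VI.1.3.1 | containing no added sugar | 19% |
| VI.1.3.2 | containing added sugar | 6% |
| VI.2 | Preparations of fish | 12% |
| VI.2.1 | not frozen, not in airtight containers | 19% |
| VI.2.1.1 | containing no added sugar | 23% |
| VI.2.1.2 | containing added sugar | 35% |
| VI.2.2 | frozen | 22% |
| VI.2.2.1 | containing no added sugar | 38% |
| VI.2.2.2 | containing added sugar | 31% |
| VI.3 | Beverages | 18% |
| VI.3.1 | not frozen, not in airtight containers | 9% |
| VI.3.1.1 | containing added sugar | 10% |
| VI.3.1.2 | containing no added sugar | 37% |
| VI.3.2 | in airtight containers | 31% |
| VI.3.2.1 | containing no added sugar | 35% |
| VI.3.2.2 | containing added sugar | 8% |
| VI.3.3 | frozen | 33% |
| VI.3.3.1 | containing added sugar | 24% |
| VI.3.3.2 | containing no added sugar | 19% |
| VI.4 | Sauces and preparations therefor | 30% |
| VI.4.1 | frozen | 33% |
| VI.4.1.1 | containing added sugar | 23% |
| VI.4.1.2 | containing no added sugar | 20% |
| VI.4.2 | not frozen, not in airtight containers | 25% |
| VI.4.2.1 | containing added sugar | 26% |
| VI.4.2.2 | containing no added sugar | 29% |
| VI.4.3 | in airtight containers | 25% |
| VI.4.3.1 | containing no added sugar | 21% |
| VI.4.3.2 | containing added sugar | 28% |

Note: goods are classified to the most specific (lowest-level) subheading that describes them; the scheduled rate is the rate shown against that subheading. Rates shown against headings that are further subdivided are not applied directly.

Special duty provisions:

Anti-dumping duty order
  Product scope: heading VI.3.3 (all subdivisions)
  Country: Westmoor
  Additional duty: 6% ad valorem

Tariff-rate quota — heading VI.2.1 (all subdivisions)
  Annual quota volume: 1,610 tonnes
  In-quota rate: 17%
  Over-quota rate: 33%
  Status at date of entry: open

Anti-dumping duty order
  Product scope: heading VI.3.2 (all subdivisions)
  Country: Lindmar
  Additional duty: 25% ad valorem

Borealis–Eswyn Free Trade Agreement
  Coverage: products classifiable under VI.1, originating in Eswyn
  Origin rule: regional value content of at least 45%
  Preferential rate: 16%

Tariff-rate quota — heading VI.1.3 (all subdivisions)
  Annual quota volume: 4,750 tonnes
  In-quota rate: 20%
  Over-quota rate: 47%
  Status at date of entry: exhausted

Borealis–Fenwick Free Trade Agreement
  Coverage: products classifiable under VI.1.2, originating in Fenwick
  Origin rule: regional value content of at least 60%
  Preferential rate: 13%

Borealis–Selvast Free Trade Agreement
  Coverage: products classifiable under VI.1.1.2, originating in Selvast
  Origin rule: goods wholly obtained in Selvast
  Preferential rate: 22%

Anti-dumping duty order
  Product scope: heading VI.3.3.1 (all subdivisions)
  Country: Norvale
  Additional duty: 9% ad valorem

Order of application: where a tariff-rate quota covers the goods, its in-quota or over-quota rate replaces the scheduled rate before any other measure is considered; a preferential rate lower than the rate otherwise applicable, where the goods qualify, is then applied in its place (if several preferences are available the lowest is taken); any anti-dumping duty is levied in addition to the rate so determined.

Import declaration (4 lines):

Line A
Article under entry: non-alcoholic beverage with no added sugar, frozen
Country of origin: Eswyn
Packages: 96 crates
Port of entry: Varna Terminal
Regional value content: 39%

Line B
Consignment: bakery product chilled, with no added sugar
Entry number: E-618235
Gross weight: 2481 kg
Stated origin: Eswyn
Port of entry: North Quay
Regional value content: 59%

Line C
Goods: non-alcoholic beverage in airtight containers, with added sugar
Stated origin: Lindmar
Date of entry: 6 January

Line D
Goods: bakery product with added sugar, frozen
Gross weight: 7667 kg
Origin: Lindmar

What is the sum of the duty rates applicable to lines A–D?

Line A: non-alcoholic beverage → VI.3; frozen → VI.3.3; with no added sugar → VI.3.3.2. Scheduled 19%. Eswyn agreement on VI.1: VI.3.3.2 not covered. → 19%.
Line B: bakery product → VI.1; chilled → VI.1.1; with no added sugar → VI.1.1.1. Scheduled 6%. Eswyn agreement on VI.1: RVC ≥ 45% → 16% available; preference 16% not lower than 6% → no reduction. → 6%.
Line C: non-alcoholic beverage → VI.3; in airtight containers → VI.3.2; with added sugar → VI.3.2.2. Scheduled 8%. anti-dumping (Lindmar, VI.3.2): +25%; total 8% + 25% = 33%. → 33%.
Line D: bakery product → VI.1; frozen → VI.1.2; with added sugar → VI.1.2.1. Scheduled 34%. No special measure applies. → 34%.
Sum: 19% + 6% + 33% + 34% = 92%.

92%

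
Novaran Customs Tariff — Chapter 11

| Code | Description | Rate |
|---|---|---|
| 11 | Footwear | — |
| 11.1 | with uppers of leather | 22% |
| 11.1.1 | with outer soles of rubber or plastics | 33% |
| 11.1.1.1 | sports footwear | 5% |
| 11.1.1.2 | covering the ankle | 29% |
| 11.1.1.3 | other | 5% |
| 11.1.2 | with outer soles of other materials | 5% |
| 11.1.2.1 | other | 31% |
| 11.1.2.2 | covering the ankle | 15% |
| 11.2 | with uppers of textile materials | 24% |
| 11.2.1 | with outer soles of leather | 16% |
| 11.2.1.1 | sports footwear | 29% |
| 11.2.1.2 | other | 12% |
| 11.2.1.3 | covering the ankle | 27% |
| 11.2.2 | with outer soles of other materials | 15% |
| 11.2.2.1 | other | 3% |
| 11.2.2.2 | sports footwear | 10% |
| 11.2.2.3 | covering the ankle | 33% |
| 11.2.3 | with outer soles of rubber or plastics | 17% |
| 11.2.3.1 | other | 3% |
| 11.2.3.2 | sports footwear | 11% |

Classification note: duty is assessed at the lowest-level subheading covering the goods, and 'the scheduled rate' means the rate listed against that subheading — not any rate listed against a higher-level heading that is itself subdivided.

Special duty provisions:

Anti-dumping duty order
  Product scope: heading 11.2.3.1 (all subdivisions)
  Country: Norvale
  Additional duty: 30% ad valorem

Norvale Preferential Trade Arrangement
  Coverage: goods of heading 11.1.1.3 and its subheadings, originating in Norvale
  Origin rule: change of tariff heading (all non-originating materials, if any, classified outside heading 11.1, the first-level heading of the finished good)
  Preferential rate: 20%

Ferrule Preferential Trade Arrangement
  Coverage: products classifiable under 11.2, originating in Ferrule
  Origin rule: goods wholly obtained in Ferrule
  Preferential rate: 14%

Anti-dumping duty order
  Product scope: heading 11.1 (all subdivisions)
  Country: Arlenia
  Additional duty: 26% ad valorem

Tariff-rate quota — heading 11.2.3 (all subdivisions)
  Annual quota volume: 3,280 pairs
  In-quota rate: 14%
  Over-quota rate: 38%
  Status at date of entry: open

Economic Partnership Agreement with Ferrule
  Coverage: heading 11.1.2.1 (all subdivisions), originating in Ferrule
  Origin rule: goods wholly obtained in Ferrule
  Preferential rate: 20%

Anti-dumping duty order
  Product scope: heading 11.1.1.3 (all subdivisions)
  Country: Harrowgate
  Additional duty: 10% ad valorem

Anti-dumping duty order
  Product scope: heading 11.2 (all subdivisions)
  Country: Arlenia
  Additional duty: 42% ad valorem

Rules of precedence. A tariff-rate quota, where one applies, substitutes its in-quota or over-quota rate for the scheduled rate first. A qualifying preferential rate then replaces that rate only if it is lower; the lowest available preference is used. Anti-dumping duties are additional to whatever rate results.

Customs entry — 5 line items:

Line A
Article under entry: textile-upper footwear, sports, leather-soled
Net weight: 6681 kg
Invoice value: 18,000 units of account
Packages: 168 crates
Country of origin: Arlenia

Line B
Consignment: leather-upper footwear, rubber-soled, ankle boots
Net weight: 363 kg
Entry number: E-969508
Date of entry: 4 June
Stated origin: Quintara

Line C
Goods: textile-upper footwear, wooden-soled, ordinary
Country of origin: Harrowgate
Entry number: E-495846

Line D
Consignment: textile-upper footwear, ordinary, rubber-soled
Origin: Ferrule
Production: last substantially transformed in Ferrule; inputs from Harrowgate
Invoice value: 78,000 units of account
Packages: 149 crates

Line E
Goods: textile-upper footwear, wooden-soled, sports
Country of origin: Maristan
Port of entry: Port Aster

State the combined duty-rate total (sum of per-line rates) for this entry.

127%

Line A: textile-upper → 11.2; leather-soled → 11.2.1; sports → 11.2.1.1. Scheduled 29%. anti-dumping (Arlenia, 11.2): +42%; total 29% + 42% = 71%. → 71%.
Line B: leather-upper → 11.1; rubber-soled → 11.1.1; ankle boots → 11.1.1.2. Scheduled 29%. No special measure applies. → 29%.
Line C: textile-upper → 11.2; wooden-soled → 11.2.2; ordinary → 11.2.2.1. Scheduled 3%. No special measure applies. → 3%.
Line D: textile-upper → 11.2; rubber-soled → 11.2.3; ordinary → 11.2.3.1. Scheduled 3%. quota on 11.2.3 open → in-quota 14%; Ferrule agreement on 11.2: not wholly obtained; Ferrule agreement on 11.1.2.1: 11.2.3.1 not covered. → 14%.
Line E: textile-upper → 11.2; wooden-soled → 11.2.2; sports → 11.2.2.2. Scheduled 10%. No special measure applies. → 10%.
Sum: 71% + 29% + 3% + 14% + 10% = 127%.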